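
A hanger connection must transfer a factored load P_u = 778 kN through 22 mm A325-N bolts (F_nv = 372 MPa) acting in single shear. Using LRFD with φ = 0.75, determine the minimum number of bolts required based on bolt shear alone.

8 bolts

A_b = π·22²/4 = 380.1 mm².
Per-bolt design strength φR_n = 0.75 × 372 × 380.1 × 1 / 1000 = 106.1 kN.
n ≥ 778 / 106.1 = 7.336 → use 8 bolts.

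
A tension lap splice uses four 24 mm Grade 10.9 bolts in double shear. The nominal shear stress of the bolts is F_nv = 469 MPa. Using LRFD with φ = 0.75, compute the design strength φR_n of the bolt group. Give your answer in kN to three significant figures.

A_b = π × 24² / 4 = 452.4 mm².
R_n = F_nv · A_b · n · n_s = 469 × 452.4 × 4 × 2 / 1000 = 1697 kN.
Design strength φR_n = 0.75 × 1697 = 1270 kN.

1270 kN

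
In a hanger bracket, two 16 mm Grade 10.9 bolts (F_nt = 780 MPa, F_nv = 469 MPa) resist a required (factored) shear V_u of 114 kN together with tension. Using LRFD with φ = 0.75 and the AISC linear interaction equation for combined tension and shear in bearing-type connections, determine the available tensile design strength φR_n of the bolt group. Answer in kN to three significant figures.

116 kN

A_b = π·16²/4 = 201.1 mm²; f_rv = 114 × 1000 / (2 × 201.1) = 283.5 MPa.
F'_nt = 1.3 F_nt − (F_nt / φF_nv) f_rv = 1.3·780 − (780/(0.75·469))·283.5 = 385.4 MPa, capped at F_nt → F'_nt = 385.4 MPa.
R_n = F'_nt · A_b · n = 385.4 × 201.1 × 2 / 1000 = 155 kN.
Design strength φR_n = 0.75 × 155 = 116 kN.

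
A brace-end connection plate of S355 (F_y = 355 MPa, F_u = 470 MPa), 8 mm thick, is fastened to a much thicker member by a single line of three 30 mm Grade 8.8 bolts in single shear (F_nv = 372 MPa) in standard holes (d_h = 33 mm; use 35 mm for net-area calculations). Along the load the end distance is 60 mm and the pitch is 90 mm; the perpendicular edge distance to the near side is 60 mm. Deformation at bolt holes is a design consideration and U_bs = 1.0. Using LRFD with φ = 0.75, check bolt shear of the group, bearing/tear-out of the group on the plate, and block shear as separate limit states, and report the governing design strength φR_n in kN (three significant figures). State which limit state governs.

Bolt shear: A_b = π·30²/4 = 706.9 mm²; R_n = 372 × 706.9 × 3 × 1 / 1000 = 788.9 kN → 0.75 × 788.9 = 592 kN.
Bearing: edge l_c = 43.5, r_n = 196.3 kN; interior l_c = 57, r_n = 257.2 kN; R_n = 196.3 + 2·257.2 = 710.6 kN → 533 kN.
Block shear: A_gv = 1920, A_nv = 1220, A_nt = 340 mm²; R_n = min(0.6F_uA_nv, 0.6F_yA_gv) + U_bs·F_u·A_nt = 503.8 kN → 378 kN.
Block shear governs: 378 kN.

378 kN (block shear governs)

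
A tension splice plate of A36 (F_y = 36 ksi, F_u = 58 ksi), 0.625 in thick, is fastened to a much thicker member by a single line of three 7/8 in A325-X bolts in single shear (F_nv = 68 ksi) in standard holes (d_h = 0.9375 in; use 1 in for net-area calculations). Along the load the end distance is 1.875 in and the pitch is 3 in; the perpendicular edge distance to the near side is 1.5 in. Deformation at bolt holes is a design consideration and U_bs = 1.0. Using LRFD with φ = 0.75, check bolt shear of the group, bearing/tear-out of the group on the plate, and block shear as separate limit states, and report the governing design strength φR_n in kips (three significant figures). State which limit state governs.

92 kips (bolt shear governs)

Bolt shear: A_b = π·0.875²/4 = 0.6013 in²; R_n = 68 × 0.6013 × 3 × 1 = 122.7 kips → 0.75 × 122.7 = 92 kips.
Bearing: edge l_c = 1.406, r_n = 61.17 kips; interior l_c = 2.062, r_n = 76.12 kips; R_n = 61.17 + 2·76.12 = 213.4 kips → 160 kips.
Block shear: A_gv = 4.922, A_nv = 3.359, A_nt = 0.625 in²; R_n = min(0.6F_uA_nv, 0.6F_yA_gv) + U_bs·F_u·A_nt = 142.6 kips → 107 kips.
Bolt shear governs: 92 kips.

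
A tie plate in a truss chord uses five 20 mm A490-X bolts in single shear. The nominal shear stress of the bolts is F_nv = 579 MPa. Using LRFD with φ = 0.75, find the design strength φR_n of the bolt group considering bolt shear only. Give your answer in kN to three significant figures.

A_b = π × 20² / 4 = 314.2 mm².
R_n = F_nv · A_b · n · n_s = 579 × 314.2 × 5 × 1 / 1000 = 909.5 kN.
Design strength φR_n = 0.75 × 909.5 = 682 kN.

682 kN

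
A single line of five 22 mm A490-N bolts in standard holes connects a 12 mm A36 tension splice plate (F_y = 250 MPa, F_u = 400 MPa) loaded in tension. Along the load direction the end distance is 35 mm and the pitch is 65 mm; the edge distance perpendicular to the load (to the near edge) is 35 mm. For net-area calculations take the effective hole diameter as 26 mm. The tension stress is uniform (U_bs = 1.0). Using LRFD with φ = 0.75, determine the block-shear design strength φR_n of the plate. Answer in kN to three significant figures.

464 kN

Shear plane L_v = 35 + 4·65 = 295 mm; A_gv = 295 × 12 = 3540 mm².
A_nv = (295 − 4.5·26) × 12 = 2136 mm².
A_nt = (35 − 0.5·26) × 12 = 264 mm².
0.6 F_u A_nv = 512.6 kN; 0.6 F_y A_gv = 531 kN → shear rupture governs the shear term.
R_n = 512.6 + 1.0 × 400 × 264 / 1000 = 618.2 kN.
Design strength φR_n = 0.75 × 618.2 = 464 kN.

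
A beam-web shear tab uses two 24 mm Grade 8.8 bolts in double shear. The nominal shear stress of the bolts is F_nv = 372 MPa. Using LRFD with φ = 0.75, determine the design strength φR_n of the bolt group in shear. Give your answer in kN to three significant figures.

505 kN

A_b = π × 24² / 4 = 452.4 mm².
R_n = F_nv · A_b · n · n_s = 372 × 452.4 × 2 × 2 / 1000 = 673.2 kN.
Design strength φR_n = 0.75 × 673.2 = 505 kN.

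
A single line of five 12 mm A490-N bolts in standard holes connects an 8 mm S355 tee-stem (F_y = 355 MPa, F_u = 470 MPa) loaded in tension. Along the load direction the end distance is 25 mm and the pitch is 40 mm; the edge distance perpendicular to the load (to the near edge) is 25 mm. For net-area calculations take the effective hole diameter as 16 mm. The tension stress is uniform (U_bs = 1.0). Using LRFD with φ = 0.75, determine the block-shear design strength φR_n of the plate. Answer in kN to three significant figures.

239 kN

Shear plane L_v = 25 + 4·40 = 185 mm; A_gv = 185 × 8 = 1480 mm².
A_nv = (185 − 4.5·16) × 8 = 904 mm².
A_nt = (25 − 0.5·16) × 8 = 136 mm².
0.6 F_u A_nv = 254.9 kN; 0.6 F_y A_gv = 315.2 kN → shear rupture governs the shear term.
R_n = 254.9 + 1.0 × 470 × 136 / 1000 = 318.8 kN.
Design strength φR_n = 0.75 × 318.8 = 239 kN.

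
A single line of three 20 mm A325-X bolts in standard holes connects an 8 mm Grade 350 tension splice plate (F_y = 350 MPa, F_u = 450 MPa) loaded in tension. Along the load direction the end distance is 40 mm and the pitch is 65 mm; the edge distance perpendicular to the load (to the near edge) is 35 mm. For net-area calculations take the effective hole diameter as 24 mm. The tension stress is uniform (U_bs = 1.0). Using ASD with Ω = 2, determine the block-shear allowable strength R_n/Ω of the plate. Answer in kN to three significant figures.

Shear plane L_v = 40 + 2·65 = 170 mm; A_gv = 170 × 8 = 1360 mm².
A_nv = (170 − 2.5·24) × 8 = 880 mm².
A_nt = (35 − 0.5·24) × 8 = 184 mm².
0.6 F_u A_nv = 237.6 kN; 0.6 F_y A_gv = 285.6 kN → shear rupture governs the shear term.
R_n = 237.6 + 1.0 × 450 × 184 / 1000 = 320.4 kN.
Allowable strength R_n/Ω = 320.4 / 2 = 160 kN.

160 kN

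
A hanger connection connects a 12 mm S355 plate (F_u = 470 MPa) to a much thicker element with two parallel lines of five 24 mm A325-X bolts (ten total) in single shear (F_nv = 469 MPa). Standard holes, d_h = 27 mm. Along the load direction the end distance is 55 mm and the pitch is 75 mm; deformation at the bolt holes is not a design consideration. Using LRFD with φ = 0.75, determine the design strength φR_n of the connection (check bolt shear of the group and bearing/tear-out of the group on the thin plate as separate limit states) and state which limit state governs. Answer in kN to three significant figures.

1590 kN (bolt shear governs)

Bolt shear: A_b = π·24²/4 = 452.4 mm²; R_n = 469 × 452.4 × 10 × 1 / 1000 = 2122 kN → 0.75 × 2122 = 1590 kN.
Bearing (1.5 l_c t F_u ≤ 3.0 d t F_u): upper limit = 3.0·24·12·470 / 1000 = 406.1 kN.
  Edge l_c = 55 − 27/2 = 41.5 → r_n = 351.1 kN; interior l_c = 75 − 27 = 48 → r_n = 406.1 kN.
  R_n,bearing = 2·351.1 + 8·406.1 = 3951 kN → 0.75 × 3951 = 2960 kN.
Bolt shear governs: 1590 kN.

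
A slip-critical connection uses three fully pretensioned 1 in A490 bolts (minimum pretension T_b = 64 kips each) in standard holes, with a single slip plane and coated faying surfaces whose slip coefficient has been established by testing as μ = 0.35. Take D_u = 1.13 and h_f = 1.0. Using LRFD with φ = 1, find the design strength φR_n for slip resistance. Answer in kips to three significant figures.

R_n = μ · D_u · h_f · T_b · n_s · n_b = 0.35 × 1.13 × 1.0 × 64 × 1 × 3 = 75.94 kips.
Design strength φR_n = 1 × 75.94 = 75.9 kips.

75.9 kips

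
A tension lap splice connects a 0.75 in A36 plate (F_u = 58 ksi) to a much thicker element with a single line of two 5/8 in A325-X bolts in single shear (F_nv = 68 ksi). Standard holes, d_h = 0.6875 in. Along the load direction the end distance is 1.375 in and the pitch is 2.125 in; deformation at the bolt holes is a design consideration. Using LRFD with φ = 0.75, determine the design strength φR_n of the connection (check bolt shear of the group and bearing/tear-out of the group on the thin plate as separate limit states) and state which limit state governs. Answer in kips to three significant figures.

31.3 kips (bolt shear governs)

Bolt shear: A_b = π·0.625²/4 = 0.3068 in²; R_n = 68 × 0.3068 × 2 × 1 = 41.72 kips → 0.75 × 41.72 = 31.3 kips.
Bearing (1.2 l_c t F_u ≤ 2.4 d t F_u): upper limit = 2.4·0.625·0.75·58 = 65.25 kips.
  Edge l_c = 1.375 − 0.6875/2 = 1.031 → r_n = 53.83 kips; interior l_c = 2.125 − 0.6875 = 1.438 → r_n = 65.25 kips.
  R_n,bearing = 1·53.83 + 1·65.25 = 119.1 kips → 0.75 × 119.1 = 89.3 kips.
Bolt shear governs: 31.3 kips.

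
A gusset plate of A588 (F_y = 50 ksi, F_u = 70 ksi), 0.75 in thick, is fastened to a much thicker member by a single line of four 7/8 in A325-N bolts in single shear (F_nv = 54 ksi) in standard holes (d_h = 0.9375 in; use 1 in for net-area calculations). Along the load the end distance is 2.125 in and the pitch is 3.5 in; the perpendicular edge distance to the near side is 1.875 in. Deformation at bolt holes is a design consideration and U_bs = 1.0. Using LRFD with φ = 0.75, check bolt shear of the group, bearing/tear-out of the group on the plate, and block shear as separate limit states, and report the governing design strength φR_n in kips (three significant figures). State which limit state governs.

97.4 kips (bolt shear governs)

Bolt shear: A_b = π·0.875²/4 = 0.6013 in²; R_n = 54 × 0.6013 × 4 × 1 = 129.9 kips → 0.75 × 129.9 = 97.4 kips.
Bearing: edge l_c = 1.656, r_n = 104.3 kips; interior l_c = 2.562, r_n = 110.3 kips; R_n = 104.3 + 3·110.3 = 435.1 kips → 326 kips.
Block shear: A_gv = 9.469, A_nv = 6.844, A_nt = 1.031 in²; R_n = min(0.6F_uA_nv, 0.6F_yA_gv) + U_bs·F_u·A_nt = 356.2 kips → 267 kips.
Bolt shear governs: 97.4 kips.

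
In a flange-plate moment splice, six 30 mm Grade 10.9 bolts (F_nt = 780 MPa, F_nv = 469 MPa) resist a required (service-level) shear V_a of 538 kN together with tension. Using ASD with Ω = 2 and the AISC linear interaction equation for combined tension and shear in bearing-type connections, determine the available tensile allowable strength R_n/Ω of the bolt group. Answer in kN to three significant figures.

1260 kN

A_b = π·30²/4 = 706.9 mm²; f_rv = 538 × 1000 / (6 × 706.9) = 126.9 MPa.
F'_nt = 1.3 F_nt − (Ω F_nt / F_nv) f_rv = 1.3·780 − (2·780/469)·126.9 = 592.1 MPa, capped at F_nt → F'_nt = 592.1 MPa.
R_n = F'_nt · A_b · n = 592.1 × 706.9 × 6 / 1000 = 2511 kN.
Allowable strength R_n/Ω = 2511 / 2 = 1260 kN.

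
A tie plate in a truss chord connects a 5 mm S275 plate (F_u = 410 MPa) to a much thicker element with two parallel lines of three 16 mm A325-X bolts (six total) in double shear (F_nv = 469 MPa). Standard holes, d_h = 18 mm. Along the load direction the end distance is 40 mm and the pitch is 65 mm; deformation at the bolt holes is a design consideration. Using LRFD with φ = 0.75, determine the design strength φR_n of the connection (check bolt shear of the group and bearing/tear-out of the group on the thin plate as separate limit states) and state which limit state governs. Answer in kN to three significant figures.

Bolt shear: A_b = π·16²/4 = 201.1 mm²; R_n = 469 × 201.1 × 6 × 2 / 1000 = 1132 kN → 0.75 × 1132 = 849 kN.
Bearing (1.2 l_c t F_u ≤ 2.4 d t F_u): upper limit = 2.4·16·5·410 / 1000 = 78.72 kN.
  Edge l_c = 40 − 18/2 = 31 → r_n = 76.26 kN; interior l_c = 65 − 18 = 47 → r_n = 78.72 kN.
  R_n,bearing = 2·76.26 + 4·78.72 = 467.4 kN → 0.75 × 467.4 = 351 kN.
Bearing governs: 351 kN.

351 kN (bearing governs)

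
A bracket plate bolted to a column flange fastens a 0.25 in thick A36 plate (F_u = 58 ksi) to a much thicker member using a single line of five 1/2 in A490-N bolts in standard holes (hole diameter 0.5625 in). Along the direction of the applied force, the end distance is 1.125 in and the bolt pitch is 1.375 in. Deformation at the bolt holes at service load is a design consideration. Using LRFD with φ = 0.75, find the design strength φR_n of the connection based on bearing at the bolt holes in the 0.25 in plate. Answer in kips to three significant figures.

53.4 kips

Per bolt r_n = 1.2 l_c t F_u ≤ 2.4 d t F_u; upper limit = 2.4 × 0.5 × 0.25 × 58 = 17.4 kips.
Edge bolt: l_c = 1.125 − 0.5625/2 = 0.8438 in → 1.2 × 0.8438 × 0.25 × 58 = 14.68 → r_n = 14.68 kips.
Interior bolts: l_c = 1.375 − 0.5625 = 0.8125 in → 1.2 × 0.8125 × 0.25 × 58 = 14.14 → r_n = 14.14 kips.
R_n = 1 × 14.68 + 4 × 14.14 = 71.23 kips.
Design strength φR_n = 0.75 × 71.23 = 53.4 kips.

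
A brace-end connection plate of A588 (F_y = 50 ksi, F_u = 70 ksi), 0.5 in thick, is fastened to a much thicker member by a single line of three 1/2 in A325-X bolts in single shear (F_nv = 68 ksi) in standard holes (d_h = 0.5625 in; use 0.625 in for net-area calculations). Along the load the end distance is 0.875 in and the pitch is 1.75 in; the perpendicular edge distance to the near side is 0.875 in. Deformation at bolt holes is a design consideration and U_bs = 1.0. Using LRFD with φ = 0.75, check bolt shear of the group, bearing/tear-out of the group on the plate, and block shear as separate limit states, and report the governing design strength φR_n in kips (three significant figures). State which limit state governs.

30 kips (bolt shear governs)

Bolt shear: A_b = π·0.5²/4 = 0.1963 in²; R_n = 68 × 0.1963 × 3 × 1 = 40.06 kips → 0.75 × 40.06 = 30 kips.
Bearing: edge l_c = 0.5938, r_n = 24.94 kips; interior l_c = 1.188, r_n = 42 kips; R_n = 24.94 + 2·42 = 108.9 kips → 81.7 kips.
Block shear: A_gv = 2.188, A_nv = 1.406, A_nt = 0.2812 in²; R_n = min(0.6F_uA_nv, 0.6F_yA_gv) + U_bs·F_u·A_nt = 78.75 kips → 59.1 kips.
Bolt shear governs: 30 kips.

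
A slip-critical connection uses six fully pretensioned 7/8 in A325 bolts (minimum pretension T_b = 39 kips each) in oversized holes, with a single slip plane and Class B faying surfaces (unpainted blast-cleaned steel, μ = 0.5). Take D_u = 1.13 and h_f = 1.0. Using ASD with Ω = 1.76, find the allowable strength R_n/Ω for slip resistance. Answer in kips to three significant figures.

75.1 kips

R_n = μ · D_u · h_f · T_b · n_s · n_b = 0.5 × 1.13 × 1.0 × 39 × 1 × 6 = 132.2 kips.
Allowable strength R_n/Ω = 132.2 / 1.76 = 75.1 kips.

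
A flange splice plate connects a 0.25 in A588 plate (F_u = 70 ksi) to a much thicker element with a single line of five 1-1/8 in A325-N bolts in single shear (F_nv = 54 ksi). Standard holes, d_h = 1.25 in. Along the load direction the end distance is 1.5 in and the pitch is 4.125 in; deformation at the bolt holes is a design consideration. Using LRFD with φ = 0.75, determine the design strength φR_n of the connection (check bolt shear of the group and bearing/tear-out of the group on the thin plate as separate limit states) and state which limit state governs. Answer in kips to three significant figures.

156 kips (bearing governs)

Bolt shear: A_b = π·1.125²/4 = 0.994 in²; R_n = 54 × 0.994 × 5 × 1 = 268.4 kips → 0.75 × 268.4 = 201 kips.
Bearing (1.2 l_c t F_u ≤ 2.4 d t F_u): upper limit = 2.4·1.125·0.25·70 = 47.25 kips.
  Edge l_c = 1.5 − 1.25/2 = 0.875 → r_n = 18.38 kips; interior l_c = 4.125 − 1.25 = 2.875 → r_n = 47.25 kips.
  R_n,bearing = 1·18.38 + 4·47.25 = 207.4 kips → 0.75 × 207.4 = 156 kips.
Bearing governs: 156 kips.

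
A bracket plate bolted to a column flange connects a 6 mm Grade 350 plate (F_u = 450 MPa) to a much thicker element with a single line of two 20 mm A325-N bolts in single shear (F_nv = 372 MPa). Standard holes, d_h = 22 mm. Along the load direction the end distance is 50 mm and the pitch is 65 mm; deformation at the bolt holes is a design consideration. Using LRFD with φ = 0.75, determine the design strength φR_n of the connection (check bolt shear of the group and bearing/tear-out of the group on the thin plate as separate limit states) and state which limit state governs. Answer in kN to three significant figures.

175 kN (bolt shear governs)

Bolt shear: A_b = π·20²/4 = 314.2 mm²; R_n = 372 × 314.2 × 2 × 1 / 1000 = 233.7 kN → 0.75 × 233.7 = 175 kN.
Bearing (1.2 l_c t F_u ≤ 2.4 d t F_u): upper limit = 2.4·20·6·450 / 1000 = 129.6 kN.
  Edge l_c = 50 − 22/2 = 39 → r_n = 126.4 kN; interior l_c = 65 − 22 = 43 → r_n = 129.6 kN.
  R_n,bearing = 1·126.4 + 1·129.6 = 256 kN → 0.75 × 256 = 192 kN.
Bolt shear governs: 175 kN.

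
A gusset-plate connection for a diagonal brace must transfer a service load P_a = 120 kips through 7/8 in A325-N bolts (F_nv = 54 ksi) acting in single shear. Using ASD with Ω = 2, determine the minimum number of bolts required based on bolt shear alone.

8 bolts

A_b = π·0.875²/4 = 0.6013 in².
Per-bolt allowable strength R_n/Ω = 54 × 0.6013 × 1 / 2 = 16.24 kips.
n ≥ 120 / 16.24 = 7.391 → use 8 bolts.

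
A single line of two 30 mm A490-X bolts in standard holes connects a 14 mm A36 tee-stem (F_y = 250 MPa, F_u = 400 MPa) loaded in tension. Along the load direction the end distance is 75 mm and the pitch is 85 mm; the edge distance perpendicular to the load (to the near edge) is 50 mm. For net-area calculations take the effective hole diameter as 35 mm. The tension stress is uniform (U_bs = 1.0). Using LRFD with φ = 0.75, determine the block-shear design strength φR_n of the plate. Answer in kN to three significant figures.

388 kN

Shear plane L_v = 75 + 1·85 = 160 mm; A_gv = 160 × 14 = 2240 mm².
A_nv = (160 − 1.5·35) × 14 = 1505 mm².
A_nt = (50 − 0.5·35) × 14 = 455 mm².
0.6 F_u A_nv = 361.2 kN; 0.6 F_y A_gv = 336 kN → shear yielding governs the shear term.
R_n = 336 + 1.0 × 400 × 455 / 1000 = 518 kN.
Design strength φR_n = 0.75 × 518 = 388 kN.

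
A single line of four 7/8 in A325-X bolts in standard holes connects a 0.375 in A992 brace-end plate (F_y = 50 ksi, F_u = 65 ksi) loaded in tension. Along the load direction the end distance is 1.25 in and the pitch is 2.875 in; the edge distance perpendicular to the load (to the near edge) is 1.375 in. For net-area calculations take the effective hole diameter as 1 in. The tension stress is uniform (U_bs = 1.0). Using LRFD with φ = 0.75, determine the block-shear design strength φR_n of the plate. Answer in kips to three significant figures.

Shear plane L_v = 1.25 + 3·2.875 = 9.875 in; A_gv = 9.875 × 0.375 = 3.703 in².
A_nv = (9.875 − 3.5·1) × 0.375 = 2.391 in².
A_nt = (1.375 − 0.5·1) × 0.375 = 0.3281 in².
0.6 F_u A_nv = 93.23 kips; 0.6 F_y A_gv = 111.1 kips → shear rupture governs the shear term.
R_n = 93.23 + 1.0 × 65 × 0.3281 = 114.6 kips.
Design strength φR_n = 0.75 × 114.6 = 85.9 kips.

85.9 kips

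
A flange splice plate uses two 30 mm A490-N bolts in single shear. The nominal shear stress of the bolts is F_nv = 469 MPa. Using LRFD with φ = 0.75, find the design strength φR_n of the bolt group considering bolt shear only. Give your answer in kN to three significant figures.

497 kN

A_b = π × 30² / 4 = 706.9 mm².
R_n = F_nv · A_b · n · n_s = 469 × 706.9 × 2 × 1 / 1000 = 663 kN.
Design strength φR_n = 0.75 × 663 = 497 kN.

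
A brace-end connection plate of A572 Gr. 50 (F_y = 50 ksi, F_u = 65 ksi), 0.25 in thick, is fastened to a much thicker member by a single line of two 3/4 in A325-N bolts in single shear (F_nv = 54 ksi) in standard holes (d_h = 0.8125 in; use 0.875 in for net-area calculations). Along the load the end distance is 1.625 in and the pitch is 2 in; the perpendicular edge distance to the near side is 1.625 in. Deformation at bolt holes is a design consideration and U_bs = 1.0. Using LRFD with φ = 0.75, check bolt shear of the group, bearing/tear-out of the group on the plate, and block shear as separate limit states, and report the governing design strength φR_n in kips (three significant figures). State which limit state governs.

Bolt shear: A_b = π·0.75²/4 = 0.4418 in²; R_n = 54 × 0.4418 × 2 × 1 = 47.71 kips → 0.75 × 47.71 = 35.8 kips.
Bearing: edge l_c = 1.219, r_n = 23.77 kips; interior l_c = 1.188, r_n = 23.16 kips; R_n = 23.77 + 1·23.16 = 46.92 kips → 35.2 kips.
Block shear: A_gv = 0.9062, A_nv = 0.5781, A_nt = 0.2969 in²; R_n = min(0.6F_uA_nv, 0.6F_yA_gv) + U_bs·F_u·A_nt = 41.84 kips → 31.4 kips.
Block shear governs: 31.4 kips.

31.4 kips (block shear governs)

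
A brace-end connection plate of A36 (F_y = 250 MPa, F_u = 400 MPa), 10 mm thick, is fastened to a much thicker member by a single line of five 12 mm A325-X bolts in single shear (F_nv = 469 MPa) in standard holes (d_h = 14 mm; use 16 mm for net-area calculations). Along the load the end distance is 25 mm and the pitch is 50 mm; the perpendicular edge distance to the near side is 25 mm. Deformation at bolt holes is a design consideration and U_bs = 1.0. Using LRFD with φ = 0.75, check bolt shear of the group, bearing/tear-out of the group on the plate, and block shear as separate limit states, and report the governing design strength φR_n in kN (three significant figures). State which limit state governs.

199 kN (bolt shear governs)

Bolt shear: A_b = π·12²/4 = 113.1 mm²; R_n = 469 × 113.1 × 5 × 1 / 1000 = 265.2 kN → 0.75 × 265.2 = 199 kN.
Bearing: edge l_c = 18, r_n = 86.4 kN; interior l_c = 36, r_n = 115.2 kN; R_n = 86.4 + 4·115.2 = 547.2 kN → 410 kN.
Block shear: A_gv = 2250, A_nv = 1530, A_nt = 170 mm²; R_n = min(0.6F_uA_nv, 0.6F_yA_gv) + U_bs·F_u·A_nt = 405.5 kN → 304 kN.
Bolt shear governs: 199 kN.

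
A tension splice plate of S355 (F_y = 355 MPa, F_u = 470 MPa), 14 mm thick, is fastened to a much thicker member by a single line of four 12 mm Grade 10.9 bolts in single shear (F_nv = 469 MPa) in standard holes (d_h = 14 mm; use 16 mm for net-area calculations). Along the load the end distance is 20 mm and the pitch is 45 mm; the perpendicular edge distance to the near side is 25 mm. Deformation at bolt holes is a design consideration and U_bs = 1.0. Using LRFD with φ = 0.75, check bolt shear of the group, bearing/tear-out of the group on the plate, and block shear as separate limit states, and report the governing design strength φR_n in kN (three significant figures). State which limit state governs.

Bolt shear: A_b = π·12²/4 = 113.1 mm²; R_n = 469 × 113.1 × 4 × 1 / 1000 = 212.2 kN → 0.75 × 212.2 = 159 kN.
Bearing: edge l_c = 13, r_n = 102.6 kN; interior l_c = 31, r_n = 189.5 kN; R_n = 102.6 + 3·189.5 = 671.2 kN → 503 kN.
Block shear: A_gv = 2170, A_nv = 1386, A_nt = 238 mm²; R_n = min(0.6F_uA_nv, 0.6F_yA_gv) + U_bs·F_u·A_nt = 502.7 kN → 377 kN.
Bolt shear governs: 159 kN.

159 kN (bolt shear governs)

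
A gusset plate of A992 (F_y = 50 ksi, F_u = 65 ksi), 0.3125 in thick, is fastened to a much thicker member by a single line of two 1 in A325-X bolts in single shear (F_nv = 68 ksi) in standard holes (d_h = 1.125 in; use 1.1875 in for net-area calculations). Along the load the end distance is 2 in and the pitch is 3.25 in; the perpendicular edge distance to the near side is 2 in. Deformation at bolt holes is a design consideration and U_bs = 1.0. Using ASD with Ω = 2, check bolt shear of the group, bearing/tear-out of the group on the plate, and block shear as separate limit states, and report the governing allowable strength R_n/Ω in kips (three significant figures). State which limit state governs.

Bolt shear: A_b = π·1²/4 = 0.7854 in²; R_n = 68 × 0.7854 × 2 × 1 = 106.8 kips → 106.8 / 2 = 53.4 kips.
Bearing: edge l_c = 1.438, r_n = 35.04 kips; interior l_c = 2.125, r_n = 48.75 kips; R_n = 35.04 + 1·48.75 = 83.79 kips → 41.9 kips.
Block shear: A_gv = 1.641, A_nv = 1.084, A_nt = 0.4395 in²; R_n = min(0.6F_uA_nv, 0.6F_yA_gv) + U_bs·F_u·A_nt = 70.84 kips → 35.4 kips.
Block shear governs: 35.4 kips.

35.4 kips (block shear governs)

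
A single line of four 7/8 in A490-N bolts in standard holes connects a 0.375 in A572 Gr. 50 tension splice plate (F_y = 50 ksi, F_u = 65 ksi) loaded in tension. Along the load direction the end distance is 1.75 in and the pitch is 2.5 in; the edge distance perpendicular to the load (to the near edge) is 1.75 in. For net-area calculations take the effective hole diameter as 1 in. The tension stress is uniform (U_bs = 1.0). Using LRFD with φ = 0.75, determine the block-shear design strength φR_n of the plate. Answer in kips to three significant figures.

Shear plane L_v = 1.75 + 3·2.5 = 9.25 in; A_gv = 9.25 × 0.375 = 3.469 in².
A_nv = (9.25 − 3.5·1) × 0.375 = 2.156 in².
A_nt = (1.75 − 0.5·1) × 0.375 = 0.4688 in².
0.6 F_u A_nv = 84.09 kips; 0.6 F_y A_gv = 104.1 kips → shear rupture governs the shear term.
R_n = 84.09 + 1.0 × 65 × 0.4688 = 114.6 kips.
Design strength φR_n = 0.75 × 114.6 = 85.9 kips.

85.9 kips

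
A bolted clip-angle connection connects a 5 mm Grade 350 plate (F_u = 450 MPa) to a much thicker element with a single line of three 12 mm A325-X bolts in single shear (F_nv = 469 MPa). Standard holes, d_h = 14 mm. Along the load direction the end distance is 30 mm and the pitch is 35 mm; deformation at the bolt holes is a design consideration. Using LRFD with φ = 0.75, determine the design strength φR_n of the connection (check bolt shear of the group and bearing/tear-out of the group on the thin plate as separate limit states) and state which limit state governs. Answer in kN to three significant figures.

119 kN (bolt shear governs)

Bolt shear: A_b = π·12²/4 = 113.1 mm²; R_n = 469 × 113.1 × 3 × 1 / 1000 = 159.1 kN → 0.75 × 159.1 = 119 kN.
Bearing (1.2 l_c t F_u ≤ 2.4 d t F_u): upper limit = 2.4·12·5·450 / 1000 = 64.8 kN.
  Edge l_c = 30 − 14/2 = 23 → r_n = 62.1 kN; interior l_c = 35 − 14 = 21 → r_n = 56.7 kN.
  R_n,bearing = 1·62.1 + 2·56.7 = 175.5 kN → 0.75 × 175.5 = 132 kN.
Bolt shear governs: 119 kN.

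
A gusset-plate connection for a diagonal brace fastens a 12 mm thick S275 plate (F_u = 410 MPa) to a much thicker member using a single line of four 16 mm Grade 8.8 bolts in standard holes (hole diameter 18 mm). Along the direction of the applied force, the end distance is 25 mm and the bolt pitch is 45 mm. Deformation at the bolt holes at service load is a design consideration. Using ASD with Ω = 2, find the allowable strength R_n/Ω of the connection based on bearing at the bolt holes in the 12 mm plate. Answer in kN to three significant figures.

286 kN

Per bolt r_n = 1.2 l_c t F_u ≤ 2.4 d t F_u; upper limit = 2.4 × 16 × 12 × 410 / 1000 = 188.9 kN.
Edge bolt: l_c = 25 − 18/2 = 16 mm → 1.2 × 16 × 12 × 410 / 1000 = 94.46 → r_n = 94.46 kN.
Interior bolts: l_c = 45 − 18 = 27 mm → 1.2 × 27 × 12 × 410 / 1000 = 159.4 → r_n = 159.4 kN.
R_n = 1 × 94.46 + 3 × 159.4 = 572.7 kN.
Allowable strength R_n/Ω = 572.7 / 2 = 286 kN.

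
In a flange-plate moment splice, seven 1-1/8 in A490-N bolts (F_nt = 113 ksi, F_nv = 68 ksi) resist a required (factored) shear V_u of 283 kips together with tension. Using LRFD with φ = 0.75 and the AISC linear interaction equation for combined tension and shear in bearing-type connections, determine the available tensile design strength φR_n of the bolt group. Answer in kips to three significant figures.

A_b = π·1.125²/4 = 0.994 in²; f_rv = 283 / (7 × 0.994) = 40.67 ksi.
F'_nt = 1.3 F_nt − (F_nt / φF_nv) f_rv = 1.3·113 − (113/(0.75·68))·40.67 = 56.78 ksi, capped at F_nt → F'_nt = 56.78 ksi.
R_n = F'_nt · A_b · n = 56.78 × 0.994 × 7 = 395.1 kips.
Design strength φR_n = 0.75 × 395.1 = 296 kips.

296 kips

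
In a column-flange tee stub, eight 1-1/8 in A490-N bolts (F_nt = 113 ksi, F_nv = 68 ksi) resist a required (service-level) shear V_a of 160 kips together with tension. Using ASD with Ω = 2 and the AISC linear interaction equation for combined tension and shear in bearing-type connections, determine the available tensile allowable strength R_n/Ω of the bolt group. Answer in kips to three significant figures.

A_b = π·1.125²/4 = 0.994 in²; f_rv = 160 / (8 × 0.994) = 20.12 ksi.
F'_nt = 1.3 F_nt − (Ω F_nt / F_nv) f_rv = 1.3·113 − (2·113/68)·20.12 = 80.03 ksi, capped at F_nt → F'_nt = 80.03 ksi.
R_n = F'_nt · A_b · n = 80.03 × 0.994 × 8 = 636.4 kips.
Allowable strength R_n/Ω = 636.4 / 2 = 318 kips.

318 kips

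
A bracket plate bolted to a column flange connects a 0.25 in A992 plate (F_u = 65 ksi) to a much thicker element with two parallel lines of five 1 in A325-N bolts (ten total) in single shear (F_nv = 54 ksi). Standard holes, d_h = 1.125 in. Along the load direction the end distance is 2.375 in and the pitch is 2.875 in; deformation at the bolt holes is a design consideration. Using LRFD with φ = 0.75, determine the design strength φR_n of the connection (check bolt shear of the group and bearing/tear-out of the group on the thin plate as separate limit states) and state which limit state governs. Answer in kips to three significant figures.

258 kips (bearing governs)

Bolt shear: A_b = π·1²/4 = 0.7854 in²; R_n = 54 × 0.7854 × 10 × 1 = 424.1 kips → 0.75 × 424.1 = 318 kips.
Bearing (1.2 l_c t F_u ≤ 2.4 d t F_u): upper limit = 2.4·1·0.25·65 = 39 kips.
  Edge l_c = 2.375 − 1.125/2 = 1.812 → r_n = 35.34 kips; interior l_c = 2.875 − 1.125 = 1.75 → r_n = 34.12 kips.
  R_n,bearing = 2·35.34 + 8·34.12 = 343.7 kips → 0.75 × 343.7 = 258 kips.
Bearing governs: 258 kips.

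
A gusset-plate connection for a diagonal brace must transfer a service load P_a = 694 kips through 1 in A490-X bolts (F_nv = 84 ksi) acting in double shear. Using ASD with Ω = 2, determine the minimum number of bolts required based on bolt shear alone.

A_b = π·1²/4 = 0.7854 in².
Per-bolt allowable strength R_n/Ω = 84 × 0.7854 × 2 / 2 = 65.97 kips.
n ≥ 694 / 65.97 = 10.52 → use 11 bolts.

11 bolts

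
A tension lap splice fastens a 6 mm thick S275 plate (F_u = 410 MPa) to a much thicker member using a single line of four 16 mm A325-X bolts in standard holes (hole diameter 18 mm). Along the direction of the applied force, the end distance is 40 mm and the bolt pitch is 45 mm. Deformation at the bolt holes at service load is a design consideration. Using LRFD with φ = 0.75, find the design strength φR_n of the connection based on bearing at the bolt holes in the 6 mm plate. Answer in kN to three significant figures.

248 kN

Per bolt r_n = 1.2 l_c t F_u ≤ 2.4 d t F_u; upper limit = 2.4 × 16 × 6 × 410 / 1000 = 94.46 kN.
Edge bolt: l_c = 40 − 18/2 = 31 mm → 1.2 × 31 × 6 × 410 / 1000 = 91.51 → r_n = 91.51 kN.
Interior bolts: l_c = 45 − 18 = 27 mm → 1.2 × 27 × 6 × 410 / 1000 = 79.7 → r_n = 79.7 kN.
R_n = 1 × 91.51 + 3 × 79.7 = 330.6 kN.
Design strength φR_n = 0.75 × 330.6 = 248 kN.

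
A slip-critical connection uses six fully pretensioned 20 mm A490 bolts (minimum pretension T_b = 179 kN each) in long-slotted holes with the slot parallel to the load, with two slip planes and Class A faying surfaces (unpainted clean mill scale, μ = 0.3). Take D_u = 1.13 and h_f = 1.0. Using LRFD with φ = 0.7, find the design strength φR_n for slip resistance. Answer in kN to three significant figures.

R_n = μ · D_u · h_f · T_b · n_s · n_b = 0.3 × 1.13 × 1.0 × 179 × 2 × 6 = 728.2 kN.
Design strength φR_n = 0.7 × 728.2 = 510 kN.

510 kN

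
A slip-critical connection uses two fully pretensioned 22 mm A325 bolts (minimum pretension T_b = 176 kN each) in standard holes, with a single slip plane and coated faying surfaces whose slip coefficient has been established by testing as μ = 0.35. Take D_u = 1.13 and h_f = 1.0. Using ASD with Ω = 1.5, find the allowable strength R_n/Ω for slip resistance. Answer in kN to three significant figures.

R_n = μ · D_u · h_f · T_b · n_s · n_b = 0.35 × 1.13 × 1.0 × 176 × 1 × 2 = 139.2 kN.
Allowable strength R_n/Ω = 139.2 / 1.5 = 92.8 kN.

92.8 kN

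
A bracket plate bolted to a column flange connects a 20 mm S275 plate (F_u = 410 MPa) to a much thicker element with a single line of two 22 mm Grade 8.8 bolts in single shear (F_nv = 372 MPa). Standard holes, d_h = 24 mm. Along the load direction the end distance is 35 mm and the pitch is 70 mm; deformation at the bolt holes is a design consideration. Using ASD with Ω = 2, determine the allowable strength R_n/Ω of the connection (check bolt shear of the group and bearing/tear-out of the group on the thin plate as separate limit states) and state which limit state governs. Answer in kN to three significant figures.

141 kN (bolt shear governs)

Bolt shear: A_b = π·22²/4 = 380.1 mm²; R_n = 372 × 380.1 × 2 × 1 / 1000 = 282.8 kN → 282.8 / 2 = 141 kN.
Bearing (1.2 l_c t F_u ≤ 2.4 d t F_u): upper limit = 2.4·22·20·410 / 1000 = 433 kN.
  Edge l_c = 35 − 24/2 = 23 → r_n = 226.3 kN; interior l_c = 70 − 24 = 46 → r_n = 433 kN.
  R_n,bearing = 1·226.3 + 1·433 = 659.3 kN → 659.3 / 2 = 330 kN.
Bolt shear governs: 141 kN.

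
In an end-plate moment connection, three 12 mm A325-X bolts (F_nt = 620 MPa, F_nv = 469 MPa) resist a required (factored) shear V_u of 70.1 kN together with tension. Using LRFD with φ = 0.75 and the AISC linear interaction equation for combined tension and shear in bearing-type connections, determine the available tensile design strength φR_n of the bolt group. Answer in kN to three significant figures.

112 kN

A_b = π·12²/4 = 113.1 mm²; f_rv = 70.1 × 1000 / (3 × 113.1) = 206.6 MPa.
F'_nt = 1.3 F_nt − (F_nt / φF_nv) f_rv = 1.3·620 − (620/(0.75·469))·206.6 = 441.8 MPa, capped at F_nt → F'_nt = 441.8 MPa.
R_n = F'_nt · A_b · n = 441.8 × 113.1 × 3 / 1000 = 149.9 kN.
Design strength φR_n = 0.75 × 149.9 = 112 kN.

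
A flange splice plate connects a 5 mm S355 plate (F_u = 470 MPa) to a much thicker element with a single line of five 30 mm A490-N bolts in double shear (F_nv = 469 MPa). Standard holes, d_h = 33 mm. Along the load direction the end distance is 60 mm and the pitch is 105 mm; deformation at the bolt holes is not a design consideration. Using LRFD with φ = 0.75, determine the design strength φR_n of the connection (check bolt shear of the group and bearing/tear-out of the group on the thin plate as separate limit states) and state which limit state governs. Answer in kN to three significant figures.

Bolt shear: A_b = π·30²/4 = 706.9 mm²; R_n = 469 × 706.9 × 5 × 2 / 1000 = 3315 kN → 0.75 × 3315 = 2490 kN.
Bearing (1.5 l_c t F_u ≤ 3.0 d t F_u): upper limit = 3.0·30·5·470 / 1000 = 211.5 kN.
  Edge l_c = 60 − 33/2 = 43.5 → r_n = 153.3 kN; interior l_c = 105 − 33 = 72 → r_n = 211.5 kN.
  R_n,bearing = 1·153.3 + 4·211.5 = 999.3 kN → 0.75 × 999.3 = 750 kN.
Bearing governs: 750 kN.

750 kN (bearing governs)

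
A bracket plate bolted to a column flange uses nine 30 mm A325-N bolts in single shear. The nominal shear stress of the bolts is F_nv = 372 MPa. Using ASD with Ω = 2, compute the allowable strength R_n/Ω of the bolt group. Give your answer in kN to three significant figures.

1180 kN

A_b = π × 30² / 4 = 706.9 mm².
R_n = F_nv · A_b · n · n_s = 372 × 706.9 × 9 × 1 / 1000 = 2367 kN.
Allowable strength R_n/Ω = 2367 / 2 = 1180 kN.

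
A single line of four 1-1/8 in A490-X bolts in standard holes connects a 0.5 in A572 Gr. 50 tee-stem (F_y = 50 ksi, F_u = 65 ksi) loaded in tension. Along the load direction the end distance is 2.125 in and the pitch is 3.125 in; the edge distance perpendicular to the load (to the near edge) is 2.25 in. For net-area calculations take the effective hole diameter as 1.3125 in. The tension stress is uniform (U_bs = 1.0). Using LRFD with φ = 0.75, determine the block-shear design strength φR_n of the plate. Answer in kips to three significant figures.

140 kips

Shear plane L_v = 2.125 + 3·3.125 = 11.5 in; A_gv = 11.5 × 0.5 = 5.75 in².
A_nv = (11.5 − 3.5·1.3125) × 0.5 = 3.453 in².
A_nt = (2.25 − 0.5·1.3125) × 0.5 = 0.7969 in².
0.6 F_u A_nv = 134.7 kips; 0.6 F_y A_gv = 172.5 kips → shear rupture governs the shear term.
R_n = 134.7 + 1.0 × 65 × 0.7969 = 186.5 kips.
Design strength φR_n = 0.75 × 186.5 = 140 kips.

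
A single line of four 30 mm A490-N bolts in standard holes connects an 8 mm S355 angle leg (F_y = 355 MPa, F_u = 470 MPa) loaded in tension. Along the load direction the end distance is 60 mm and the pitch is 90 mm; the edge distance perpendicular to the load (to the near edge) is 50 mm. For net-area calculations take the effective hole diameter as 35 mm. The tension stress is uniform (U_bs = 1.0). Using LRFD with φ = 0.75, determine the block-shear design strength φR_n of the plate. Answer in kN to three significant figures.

443 kN

Shear plane L_v = 60 + 3·90 = 330 mm; A_gv = 330 × 8 = 2640 mm².
A_nv = (330 − 3.5·35) × 8 = 1660 mm².
A_nt = (50 − 0.5·35) × 8 = 260 mm².
0.6 F_u A_nv = 468.1 kN; 0.6 F_y A_gv = 562.3 kN → shear rupture governs the shear term.
R_n = 468.1 + 1.0 × 470 × 260 / 1000 = 590.3 kN.
Design strength φR_n = 0.75 × 590.3 = 443 kN.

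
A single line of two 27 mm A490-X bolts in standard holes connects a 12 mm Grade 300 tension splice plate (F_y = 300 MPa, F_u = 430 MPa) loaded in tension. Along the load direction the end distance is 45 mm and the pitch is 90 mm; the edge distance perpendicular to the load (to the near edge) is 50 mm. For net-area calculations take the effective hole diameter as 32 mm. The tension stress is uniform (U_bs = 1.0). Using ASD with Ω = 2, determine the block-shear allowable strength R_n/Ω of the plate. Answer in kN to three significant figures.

Shear plane L_v = 45 + 1·90 = 135 mm; A_gv = 135 × 12 = 1620 mm².
A_nv = (135 − 1.5·32) × 12 = 1044 mm².
A_nt = (50 − 0.5·32) × 12 = 408 mm².
0.6 F_u A_nv = 269.4 kN; 0.6 F_y A_gv = 291.6 kN → shear rupture governs the shear term.
R_n = 269.4 + 1.0 × 430 × 408 / 1000 = 444.8 kN.
Allowable strength R_n/Ω = 444.8 / 2 = 222 kN.

222 kN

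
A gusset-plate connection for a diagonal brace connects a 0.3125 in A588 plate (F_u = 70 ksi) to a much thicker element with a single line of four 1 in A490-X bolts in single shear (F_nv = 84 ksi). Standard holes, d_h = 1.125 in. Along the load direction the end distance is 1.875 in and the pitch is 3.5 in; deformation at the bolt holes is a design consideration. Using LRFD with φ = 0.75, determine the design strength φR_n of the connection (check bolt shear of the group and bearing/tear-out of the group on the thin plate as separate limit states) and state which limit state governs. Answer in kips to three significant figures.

144 kips (bearing governs)

Bolt shear: A_b = π·1²/4 = 0.7854 in²; R_n = 84 × 0.7854 × 4 × 1 = 263.9 kips → 0.75 × 263.9 = 198 kips.
Bearing (1.2 l_c t F_u ≤ 2.4 d t F_u): upper limit = 2.4·1·0.3125·70 = 52.5 kips.
  Edge l_c = 1.875 − 1.125/2 = 1.312 → r_n = 34.45 kips; interior l_c = 3.5 − 1.125 = 2.375 → r_n = 52.5 kips.
  R_n,bearing = 1·34.45 + 3·52.5 = 192 kips → 0.75 × 192 = 144 kips.
Bearing governs: 144 kips.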